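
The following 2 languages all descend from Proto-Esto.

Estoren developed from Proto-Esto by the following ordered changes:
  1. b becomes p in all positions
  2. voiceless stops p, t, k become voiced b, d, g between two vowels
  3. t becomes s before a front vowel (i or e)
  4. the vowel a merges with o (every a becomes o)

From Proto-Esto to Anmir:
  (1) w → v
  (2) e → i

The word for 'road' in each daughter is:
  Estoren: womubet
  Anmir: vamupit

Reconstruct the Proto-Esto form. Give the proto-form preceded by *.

Position 6: Estoren has e, Anmir has i. Estoren preserves e here (none of its changes turn any other segment into e), so the proto-segment is *e.
Position 1: Estoren has w, Anmir has v. Estoren preserves w here (none of its changes turn any other segment into w), so the proto-segment is *w.
This points to *wamupet. Verify forward in each daughter:
Estoren: *wamupet > wamubet > womubet  (by intervocalic voicing, vowel merger)
Anmir: *wamupet
  wamupet → vamupet   [unconditioned shift]
  vamupet → vamupit   [vowel merger]
  giving Anmir vamupit.
No other proto-form is consistent with every reflex, so the reconstruction is *wamupet.

*wamupet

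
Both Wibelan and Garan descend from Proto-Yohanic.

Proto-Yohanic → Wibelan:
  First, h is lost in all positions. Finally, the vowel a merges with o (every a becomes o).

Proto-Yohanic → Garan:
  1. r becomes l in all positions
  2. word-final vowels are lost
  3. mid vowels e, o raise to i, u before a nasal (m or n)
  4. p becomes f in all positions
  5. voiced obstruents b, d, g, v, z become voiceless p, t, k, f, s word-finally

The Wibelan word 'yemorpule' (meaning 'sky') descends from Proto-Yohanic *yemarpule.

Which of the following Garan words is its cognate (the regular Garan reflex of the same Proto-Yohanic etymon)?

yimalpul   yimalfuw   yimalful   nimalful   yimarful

yimalful

Garan: *yemarpule > yemalpule > yemalpul > yimalpul > yimalful  (by unconditioned shift, apocope, pre-nasal raising, unconditioned shift)
Only 'yimalful' matches the regular Garan development of *yemarpule.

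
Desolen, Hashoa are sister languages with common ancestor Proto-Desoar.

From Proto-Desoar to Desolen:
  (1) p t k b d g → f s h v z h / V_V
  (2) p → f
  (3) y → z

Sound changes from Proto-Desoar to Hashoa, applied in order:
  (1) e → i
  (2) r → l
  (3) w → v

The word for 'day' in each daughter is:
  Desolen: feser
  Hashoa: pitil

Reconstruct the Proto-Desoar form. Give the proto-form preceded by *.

*peter

Position 4: Desolen has e, Hashoa has i. Desolen preserves e here (none of its changes turn any other segment into e), so the proto-segment is *e.
Position 5: Desolen has r, Hashoa has l. Desolen preserves r here (none of its changes turn any other segment into r), so the proto-segment is *r.
This points to *peter. Verify forward in each daughter:
Desolen: start from *peter.
  rule 1 (intervocalic lenition): peter → peser
  rule 2 (unconditioned shift): peser → feser
  rule 3: no change — feser
  ⇒ Desolen feser
Hashoa: start from *peter.
  rule 1 (vowel merger): peter → pitir
  rule 2 (unconditioned shift): pitir → pitil
  rule 3: no change — pitil
  ⇒ Hashoa pitil
*peter is the unique common source.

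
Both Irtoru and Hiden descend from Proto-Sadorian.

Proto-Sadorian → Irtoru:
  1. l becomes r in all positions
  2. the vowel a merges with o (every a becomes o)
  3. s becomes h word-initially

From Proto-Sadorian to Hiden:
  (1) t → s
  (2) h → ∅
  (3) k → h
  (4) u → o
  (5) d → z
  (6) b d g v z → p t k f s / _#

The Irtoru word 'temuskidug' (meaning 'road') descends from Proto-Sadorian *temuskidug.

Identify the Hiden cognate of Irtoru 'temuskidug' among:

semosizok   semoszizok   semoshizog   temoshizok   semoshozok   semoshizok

Hiden: *temuskidug
  temuskidug → semuskidug   [unconditioned shift]
  semuskidug (rule 2 does not apply)
  semuskidug → semushidug   [unconditioned shift]
  semushidug → semoshidog   [vowel merger]
  semoshidog → semoshizog   [unconditioned shift]
  semoshizog → semoshizok   [final devoicing]
  giving Hiden semoshizok.
Only 'semoshizok' matches the regular Hiden development of *temuskidug.

semoshizok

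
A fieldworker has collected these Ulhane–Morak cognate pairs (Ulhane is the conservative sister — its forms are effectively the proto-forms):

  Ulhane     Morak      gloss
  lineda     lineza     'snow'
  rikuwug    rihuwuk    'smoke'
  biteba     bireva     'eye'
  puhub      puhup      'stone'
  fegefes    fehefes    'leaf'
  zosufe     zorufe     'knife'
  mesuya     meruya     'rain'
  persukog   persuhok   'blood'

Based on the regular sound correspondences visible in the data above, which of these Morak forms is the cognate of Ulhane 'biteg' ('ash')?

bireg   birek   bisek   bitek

biteba ~ bireva — Ulhane t corresponds to Morak r between vowels (before a front vowel).
rikuwug ~ rihuwuk, persukog ~ persuhok — Ulhane g corresponds to Morak k word-finally.
Applying these to Ulhane 'biteg':
  biteg → bireg   (t→r between vowels (before a front vowel))
  bireg → birek   (g→k word-finally)
So the Morak cognate is 'birek'.

birek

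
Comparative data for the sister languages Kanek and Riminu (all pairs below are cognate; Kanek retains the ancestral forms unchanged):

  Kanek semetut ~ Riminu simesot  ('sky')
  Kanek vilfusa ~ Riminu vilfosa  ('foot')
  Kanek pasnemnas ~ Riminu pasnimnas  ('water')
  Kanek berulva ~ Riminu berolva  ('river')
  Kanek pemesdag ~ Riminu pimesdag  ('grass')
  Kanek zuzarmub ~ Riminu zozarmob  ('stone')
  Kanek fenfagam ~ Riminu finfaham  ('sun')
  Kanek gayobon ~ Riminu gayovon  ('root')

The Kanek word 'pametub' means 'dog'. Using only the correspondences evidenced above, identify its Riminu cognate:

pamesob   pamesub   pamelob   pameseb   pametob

semetut ~ simesot — Kanek t corresponds to Riminu s between vowels (before a back vowel).
zuzarmub ~ zozarmob — Kanek u corresponds to Riminu o after a consonant, before a labial obstruent.
Applying these to Kanek 'pametub':
  pametub → pamesub   (t→s between vowels (before a back vowel))
  pamesub → pamesob   (u→o after a consonant, before a labial obstruent)
So the Riminu cognate is 'pamesob'.

pamesob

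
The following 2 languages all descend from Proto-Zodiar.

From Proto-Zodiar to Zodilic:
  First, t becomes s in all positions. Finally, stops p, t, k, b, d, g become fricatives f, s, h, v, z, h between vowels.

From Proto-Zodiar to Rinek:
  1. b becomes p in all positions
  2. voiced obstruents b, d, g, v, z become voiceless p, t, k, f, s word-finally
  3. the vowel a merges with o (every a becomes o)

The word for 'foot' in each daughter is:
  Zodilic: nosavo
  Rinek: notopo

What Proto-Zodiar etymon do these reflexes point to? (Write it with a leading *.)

*notabo

Position 5: Zodilic has v, Rinek has p. Taking the neighbouring segments as reconstructed: Zodilic v could go back to *b or *v; Rinek p could go back to *p or *b — the one source consistent with every daughter is *b.
Position 3: Zodilic has s, Rinek has t. Taking the neighbouring segments as reconstructed: Zodilic s could go back to *t or *s; Rinek t can only go back to *t — the one source consistent with every daughter is *t.
This points to *notabo. Verify forward in each daughter:
Zodilic: start from *notabo.
  rule 1 (unconditioned shift): notabo → nosabo
  rule 2 (intervocalic lenition): nosabo → nosavo
  ⇒ Zodilic nosavo
Rinek: *notabo > notapo > notopo  (by unconditioned shift, vowel merger)
No other proto-form is consistent with every reflex, so the reconstruction is *notabo.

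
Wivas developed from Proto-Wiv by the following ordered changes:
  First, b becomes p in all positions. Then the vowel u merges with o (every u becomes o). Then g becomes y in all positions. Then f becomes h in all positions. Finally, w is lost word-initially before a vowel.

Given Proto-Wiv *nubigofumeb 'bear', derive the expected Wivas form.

nopiyohomep

Wivas: *nubigofumeb > nupigofumep > nopigofomep > nopiyofomep > nopiyohomep  (by unconditioned shift, vowel merger, unconditioned shift, unconditioned shift)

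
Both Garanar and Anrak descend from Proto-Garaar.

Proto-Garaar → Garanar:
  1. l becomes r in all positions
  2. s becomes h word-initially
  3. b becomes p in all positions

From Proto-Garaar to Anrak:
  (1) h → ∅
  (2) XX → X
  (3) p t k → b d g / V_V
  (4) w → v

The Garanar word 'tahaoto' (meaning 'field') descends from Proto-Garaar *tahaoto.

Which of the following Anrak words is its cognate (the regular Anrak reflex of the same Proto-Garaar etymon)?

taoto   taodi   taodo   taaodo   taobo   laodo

Anrak: *tahaoto
  tahaoto → taaoto   [h-loss]
  taaoto → taoto   [degemination]
  taoto → taodo   [intervocalic voicing]
  taodo (rule 4 does not apply)
  giving Anrak taodo.
Among the options, 'taodo' alone shows every Anrak change applied in order.

taodo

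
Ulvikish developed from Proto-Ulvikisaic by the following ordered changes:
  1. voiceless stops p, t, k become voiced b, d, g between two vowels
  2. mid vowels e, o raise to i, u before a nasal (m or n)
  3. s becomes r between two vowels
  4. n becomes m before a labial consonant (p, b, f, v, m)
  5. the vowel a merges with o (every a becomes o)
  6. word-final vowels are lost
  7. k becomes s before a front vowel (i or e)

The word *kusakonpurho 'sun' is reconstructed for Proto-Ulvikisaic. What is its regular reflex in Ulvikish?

Ulvikish: start from *kusakonpurho.
  rule 1 (intervocalic voicing): kusakonpurho → kusagonpurho
  rule 2 (pre-nasal raising): kusagonpurho → kusagunpurho
  rule 3 (rhotacism): kusagunpurho → kuragunpurho
  rule 4 (nasal place assimilation): kuragunpurho → kuragumpurho
  rule 5 (vowel merger): kuragumpurho → kurogumpurho
  rule 6 (apocope): kurogumpurho → kurogumpurh
  rule 7: no change — kurogumpurh
  ⇒ Ulvikish kurogumpurh

kurogumpurh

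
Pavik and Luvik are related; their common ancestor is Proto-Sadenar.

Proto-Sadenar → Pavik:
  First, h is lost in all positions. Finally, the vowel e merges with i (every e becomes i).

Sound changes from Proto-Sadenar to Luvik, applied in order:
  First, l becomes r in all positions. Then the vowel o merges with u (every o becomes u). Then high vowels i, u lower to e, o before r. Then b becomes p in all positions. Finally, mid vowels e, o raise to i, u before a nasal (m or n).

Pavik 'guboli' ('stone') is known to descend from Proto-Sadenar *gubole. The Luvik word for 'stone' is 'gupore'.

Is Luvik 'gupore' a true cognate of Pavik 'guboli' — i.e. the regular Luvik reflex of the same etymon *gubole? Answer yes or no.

yes

Derive the expected Luvik reflex of *gubole:
Luvik: start from *gubole.
  rule 1 (unconditioned shift): gubole → gubore
  rule 2 (vowel merger): gubore → gubure
  rule 3 (pre-rhotic lowering): gubure → gubore
  rule 4 (unconditioned shift): gubore → gupore
  rule 5: no change — gupore
  ⇒ Luvik gupore
Luvik 'gupore' matches the regular reflex exactly, so the pair is cognate.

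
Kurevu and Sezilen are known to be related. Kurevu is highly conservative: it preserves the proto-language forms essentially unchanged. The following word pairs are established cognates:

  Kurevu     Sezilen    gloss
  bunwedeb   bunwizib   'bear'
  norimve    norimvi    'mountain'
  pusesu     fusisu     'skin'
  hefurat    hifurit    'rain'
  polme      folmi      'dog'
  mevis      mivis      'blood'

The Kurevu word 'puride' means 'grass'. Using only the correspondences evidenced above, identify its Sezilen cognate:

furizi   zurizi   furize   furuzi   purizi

furizi

pusesu ~ fusisu — Kurevu p corresponds to Sezilen f word-initially before a back vowel.
bunwedeb ~ bunwizib — Kurevu d corresponds to Sezilen z between vowels (before a front vowel).
norimve ~ norimvi, polme ~ folmi — Kurevu e corresponds to Sezilen i word-finally.
Applying these to Kurevu 'puride':
  puride → furide   (p→f word-initially before a back vowel)
  furide → furize   (d→z between vowels (before a front vowel))
  furize → furizi   (e→i word-finally)
So the Sezilen cognate is 'furizi'.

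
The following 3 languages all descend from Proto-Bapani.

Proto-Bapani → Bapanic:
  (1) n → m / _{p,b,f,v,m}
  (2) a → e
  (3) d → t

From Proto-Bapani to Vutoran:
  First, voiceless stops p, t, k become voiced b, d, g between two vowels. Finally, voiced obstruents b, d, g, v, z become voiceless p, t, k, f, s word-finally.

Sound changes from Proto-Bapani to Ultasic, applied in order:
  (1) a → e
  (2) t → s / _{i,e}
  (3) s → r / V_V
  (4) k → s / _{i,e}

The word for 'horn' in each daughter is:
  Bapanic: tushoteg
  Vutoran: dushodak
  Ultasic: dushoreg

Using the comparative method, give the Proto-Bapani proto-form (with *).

Position 8: Bapanic has g, Vutoran has k, Ultasic has g. Bapanic preserves g here (none of its changes turn any other segment into g), so the proto-segment is *g.
Position 7: Bapanic has e, Vutoran has a, Ultasic has e. Vutoran preserves a here (none of its changes turn any other segment into a), so the proto-segment is *a.
Position 1: Bapanic has t, Vutoran has d, Ultasic has d. Ultasic preserves d here (none of its changes turn any other segment into d), so the proto-segment is *d.
This points to *dushotag. Verify forward in each daughter:
Bapanic: *dushotag > dushoteg > tushoteg  (by vowel merger, unconditioned shift)
Vutoran: *dushotag > dushodag > dushodak  (by intervocalic voicing, final devoicing)
Ultasic: *dushotag > dushoteg > dushoseg > dushoreg  (by vowel merger, palatalisation, rhotacism)
*dushotag is the unique common source.

*dushotag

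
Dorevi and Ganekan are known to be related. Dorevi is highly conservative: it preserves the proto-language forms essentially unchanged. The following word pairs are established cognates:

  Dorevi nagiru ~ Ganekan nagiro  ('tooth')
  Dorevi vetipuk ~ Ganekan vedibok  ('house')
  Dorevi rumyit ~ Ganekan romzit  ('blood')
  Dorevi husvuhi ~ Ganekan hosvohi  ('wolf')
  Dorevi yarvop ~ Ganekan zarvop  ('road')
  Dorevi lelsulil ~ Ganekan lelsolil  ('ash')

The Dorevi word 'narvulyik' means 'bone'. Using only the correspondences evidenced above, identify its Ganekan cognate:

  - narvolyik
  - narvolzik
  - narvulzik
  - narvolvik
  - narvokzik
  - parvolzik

narvolzik

vetipuk ~ vedibok, husvuhi ~ hosvohi — Dorevi u corresponds to Ganekan o after a consonant, before a consonant other than r, m, n, p, b, f, v.
rumyit ~ romzit — Dorevi y corresponds to Ganekan z after a consonant, before a front vowel.
Applying these to Dorevi 'narvulyik':
  narvulyik → narvolyik   (u→o after a consonant, before a consonant other than r, m, n, p, b, f, v)
  narvolyik → narvolzik   (y→z after a consonant, before a front vowel)
So the Ganekan cognate is 'narvolzik'.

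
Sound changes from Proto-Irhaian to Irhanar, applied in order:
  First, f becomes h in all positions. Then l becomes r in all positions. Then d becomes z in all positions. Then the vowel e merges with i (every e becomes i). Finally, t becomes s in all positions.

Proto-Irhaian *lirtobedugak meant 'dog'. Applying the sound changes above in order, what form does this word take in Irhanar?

rirsobizugak

Irhanar: *lirtobedugak > rirtobedugak > rirtobezugak > rirtobizugak > rirsobizugak  (by unconditioned shift, unconditioned shift, vowel merger, unconditioned shift)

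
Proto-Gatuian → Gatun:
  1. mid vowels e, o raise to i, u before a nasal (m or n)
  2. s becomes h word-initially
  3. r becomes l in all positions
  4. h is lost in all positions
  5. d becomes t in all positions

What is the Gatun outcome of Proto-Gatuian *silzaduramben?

Gatun: *silzaduramben
  silzaduramben → silzadurambin   [pre-nasal raising]
  silzadurambin → hilzadurambin   [debuccalisation]
  hilzadurambin → hilzadulambin   [unconditioned shift]
  hilzadulambin → ilzadulambin   [h-loss]
  ilzadulambin → ilzatulambin   [unconditioned shift]
  giving Gatun ilzatulambin.

ilzatulambin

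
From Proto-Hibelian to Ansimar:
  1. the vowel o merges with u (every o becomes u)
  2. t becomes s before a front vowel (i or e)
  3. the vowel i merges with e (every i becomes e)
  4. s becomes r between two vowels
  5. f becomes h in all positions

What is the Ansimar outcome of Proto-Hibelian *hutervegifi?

Ansimar: *hutervegifi
  hutervegifi (rule 1 does not apply)
  hutervegifi → huservegifi   [palatalisation]
  huservegifi → huservegefe   [vowel merger]
  huservegefe → hurervegefe   [rhotacism]
  hurervegefe → hurervegehe   [unconditioned shift]
  giving Ansimar hurervegehe.

hurervegehe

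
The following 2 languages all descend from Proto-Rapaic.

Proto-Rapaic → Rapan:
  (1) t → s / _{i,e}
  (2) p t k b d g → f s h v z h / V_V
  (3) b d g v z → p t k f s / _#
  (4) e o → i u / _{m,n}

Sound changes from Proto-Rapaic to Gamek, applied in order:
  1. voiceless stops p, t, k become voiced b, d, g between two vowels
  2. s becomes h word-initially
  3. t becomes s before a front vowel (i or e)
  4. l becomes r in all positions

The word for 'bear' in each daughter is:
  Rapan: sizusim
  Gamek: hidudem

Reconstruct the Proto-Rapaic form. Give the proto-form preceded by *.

*sidutem

Position 3: Rapan has z, Gamek has d. Taking the neighbouring segments as reconstructed: Rapan z could go back to *d or *z; Gamek d could go back to *t or *d — the one source consistent with every daughter is *d.
Position 5: Rapan has s, Gamek has d. Taking the neighbouring segments as reconstructed: Rapan s could go back to *t or *s; Gamek d could go back to *t or *d — the one source consistent with every daughter is *t.
Position 1: Rapan has s, Gamek has h. Taking the neighbouring segments as reconstructed: Rapan s could go back to *t or *s; Gamek h could go back to *s or *h — the one source consistent with every daughter is *s.
Verify the candidate proto-form against each daughter:
Rapan: *sidutem > sidusem > sizusem > sizusim  (by palatalisation, intervocalic lenition, pre-nasal raising)
Gamek: *sidutem
  sidutem → sidudem   [intervocalic voicing]
  sidudem → hidudem   [debuccalisation]
  hidudem (rule 3 does not apply)
  hidudem (rule 4 does not apply)
  giving Gamek hidudem.
*sidutem is the unique common source.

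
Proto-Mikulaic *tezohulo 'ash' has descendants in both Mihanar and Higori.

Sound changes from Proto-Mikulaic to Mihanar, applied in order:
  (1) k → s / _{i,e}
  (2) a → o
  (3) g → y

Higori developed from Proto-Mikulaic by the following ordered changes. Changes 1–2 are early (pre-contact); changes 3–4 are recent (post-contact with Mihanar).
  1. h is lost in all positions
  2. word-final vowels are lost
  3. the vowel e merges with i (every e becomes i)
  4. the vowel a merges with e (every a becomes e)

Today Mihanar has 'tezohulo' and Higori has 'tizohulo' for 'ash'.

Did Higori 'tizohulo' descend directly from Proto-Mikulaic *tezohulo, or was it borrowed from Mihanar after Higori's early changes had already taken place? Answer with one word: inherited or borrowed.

If inherited, *tezohulo would pass through all of Higori's changes:
Higori: start from *tezohulo.
  rule 1 (h-loss): tezohulo → tezoulo
  rule 2 (apocope): tezoulo → tezoul
  rule 3 (vowel merger): tezoul → tizoul
  rule 4: no change — tizoul
  ⇒ Higori tizoul
If borrowed from Mihanar 'tezohulo' after the early changes, it would undergo only the recent ones:
  rule 3 (vowel merger): tezohulo → tizohulo
  rule 4 (vowel merger): no change (tizohulo)
  ⇒ as a loan: tizohulo
Higori 'tizohulo' matches the loan outcome 'tizohulo', not the inherited 'tizoul' — it skipped the early Higori changes, so it was borrowed from Mihanar.

borrowed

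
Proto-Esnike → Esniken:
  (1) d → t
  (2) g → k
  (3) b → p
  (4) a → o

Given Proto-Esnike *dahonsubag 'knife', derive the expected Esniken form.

tohonsupok

Esniken: start from *dahonsubag.
  rule 1 (unconditioned shift): dahonsubag → tahonsubag
  rule 2 (unconditioned shift): tahonsubag → tahonsubak
  rule 3 (unconditioned shift): tahonsubak → tahonsupak
  rule 4 (vowel merger): tahonsupak → tohonsupok
  ⇒ Esniken tohonsupok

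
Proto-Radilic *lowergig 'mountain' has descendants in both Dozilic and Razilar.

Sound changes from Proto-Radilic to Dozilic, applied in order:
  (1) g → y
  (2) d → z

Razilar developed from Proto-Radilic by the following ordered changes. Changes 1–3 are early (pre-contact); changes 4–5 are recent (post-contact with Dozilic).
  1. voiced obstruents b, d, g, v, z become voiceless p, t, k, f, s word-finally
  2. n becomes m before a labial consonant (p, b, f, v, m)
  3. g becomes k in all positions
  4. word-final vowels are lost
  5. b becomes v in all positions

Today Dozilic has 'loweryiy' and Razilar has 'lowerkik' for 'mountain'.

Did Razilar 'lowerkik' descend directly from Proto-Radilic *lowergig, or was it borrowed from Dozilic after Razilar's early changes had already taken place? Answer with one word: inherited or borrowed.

inherited

If inherited, *lowergig would pass through all of Razilar's changes:
Razilar: start from *lowergig.
  rule 1 (final devoicing): lowergig → lowergik
  rule 2: no change — lowergik
  rule 3 (unconditioned shift): lowergik → lowerkik
  rule 4: no change — lowerkik
  rule 5: no change — lowerkik
  ⇒ Razilar lowerkik
If borrowed from Dozilic 'loweryiy' after the early changes, it would undergo only the recent ones:
  rule 4 (apocope): no change (loweryiy)
  rule 5 (unconditioned shift): no change (loweryiy)
  ⇒ as a loan: loweryiy
Razilar 'lowerkik' matches the inherited outcome exactly, so it is an inherited cognate, not a loan.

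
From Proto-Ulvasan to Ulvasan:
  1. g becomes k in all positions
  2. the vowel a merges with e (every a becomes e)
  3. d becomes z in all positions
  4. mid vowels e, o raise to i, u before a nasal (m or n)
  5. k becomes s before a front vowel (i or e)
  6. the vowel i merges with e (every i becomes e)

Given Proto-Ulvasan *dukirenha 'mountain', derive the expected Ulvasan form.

Ulvasan: start from *dukirenha.
  rule 1: no change — dukirenha
  rule 2 (vowel merger): dukirenha → dukirenhe
  rule 3 (unconditioned shift): dukirenhe → zukirenhe
  rule 4 (pre-nasal raising): zukirenhe → zukirinhe
  rule 5 (palatalisation): zukirinhe → zusirinhe
  rule 6 (vowel merger): zusirinhe → zuserenhe
  ⇒ Ulvasan zuserenhe

zuserenhe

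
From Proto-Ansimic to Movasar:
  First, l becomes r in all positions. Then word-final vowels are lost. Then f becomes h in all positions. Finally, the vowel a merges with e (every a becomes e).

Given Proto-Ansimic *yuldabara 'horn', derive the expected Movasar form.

Movasar: *yuldabara > yurdabara > yurdabar > yurdeber  (by unconditioned shift, apocope, vowel merger)

yurdeber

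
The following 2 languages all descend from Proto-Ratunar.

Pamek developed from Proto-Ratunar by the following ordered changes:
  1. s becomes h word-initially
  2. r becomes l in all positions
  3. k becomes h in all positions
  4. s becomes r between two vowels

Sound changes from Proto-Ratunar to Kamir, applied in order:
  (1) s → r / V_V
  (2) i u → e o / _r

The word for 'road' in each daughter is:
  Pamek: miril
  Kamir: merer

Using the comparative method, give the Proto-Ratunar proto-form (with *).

*misir

Position 5: Pamek has l, Kamir has r. Taking the neighbouring segments as reconstructed: Pamek l could go back to *l or *r; Kamir r can only go back to *r — the one source consistent with every daughter is *r.
Position 2: Pamek has i, Kamir has e. Pamek preserves i here (none of its changes turn any other segment into i), so the proto-segment is *i.
This points to *misir. Verify forward in each daughter:
Pamek: *misir
  misir (rule 1 does not apply)
  misir → misil   [unconditioned shift]
  misil (rule 3 does not apply)
  misil → miril   [rhotacism]
  giving Pamek miril.
Kamir: *misir
  misir → mirir   [rhotacism]
  mirir → merer   [pre-rhotic lowering]
  giving Kamir merer.
No other proto-form is consistent with every reflex, so the reconstruction is *misir.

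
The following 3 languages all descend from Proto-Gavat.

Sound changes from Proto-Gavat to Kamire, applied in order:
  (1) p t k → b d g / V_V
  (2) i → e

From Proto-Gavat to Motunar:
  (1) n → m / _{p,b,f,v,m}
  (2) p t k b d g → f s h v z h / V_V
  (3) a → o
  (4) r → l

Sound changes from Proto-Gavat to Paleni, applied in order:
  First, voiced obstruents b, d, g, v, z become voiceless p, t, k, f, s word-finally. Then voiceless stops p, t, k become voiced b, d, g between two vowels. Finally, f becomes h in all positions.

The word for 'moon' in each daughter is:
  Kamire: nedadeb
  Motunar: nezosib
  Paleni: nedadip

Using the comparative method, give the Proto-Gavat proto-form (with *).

Position 4: Kamire has a, Motunar has o, Paleni has a. Kamire preserves a here (none of its changes turn any other segment into a), so the proto-segment is *a.
Position 3: Kamire has d, Motunar has z, Paleni has d. Taking the neighbouring segments as reconstructed: Kamire d could go back to *t or *d; Motunar z could go back to *d or *z; Paleni d could go back to *t or *d — the one source consistent with every daughter is *d.
Continuing position by position gives *nedatib; check it forward:
Kamire: start from *nedatib.
  rule 1 (intervocalic voicing): nedatib → nedadib
  rule 2 (vowel merger): nedadib → nedadeb
  ⇒ Kamire nedadeb
Motunar: *nedatib
  nedatib (rule 1 does not apply)
  nedatib → nezasib   [intervocalic lenition]
  nezasib → nezosib   [vowel merger]
  nezosib (rule 4 does not apply)
  giving Motunar nezosib.
Paleni: *nedatib
  nedatib → nedatip   [final devoicing]
  nedatip → nedadip   [intervocalic voicing]
  nedadip (rule 3 does not apply)
  giving Paleni nedadip.
Only *nedatib yields all of Kamire nedadeb, Motunar nezosib, Paleni nedadip.

*nedatib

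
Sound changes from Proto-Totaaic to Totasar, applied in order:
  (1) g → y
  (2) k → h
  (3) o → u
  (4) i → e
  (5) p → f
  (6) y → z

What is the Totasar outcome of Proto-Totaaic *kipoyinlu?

hefuzenlu

Totasar: start from *kipoyinlu.
  rule 1: no change — kipoyinlu
  rule 2 (unconditioned shift): kipoyinlu → hipoyinlu
  rule 3 (vowel merger): hipoyinlu → hipuyinlu
  rule 4 (vowel merger): hipuyinlu → hepuyenlu
  rule 5 (unconditioned shift): hepuyenlu → hefuyenlu
  rule 6 (unconditioned shift): hefuyenlu → hefuzenlu
  ⇒ Totasar hefuzenlu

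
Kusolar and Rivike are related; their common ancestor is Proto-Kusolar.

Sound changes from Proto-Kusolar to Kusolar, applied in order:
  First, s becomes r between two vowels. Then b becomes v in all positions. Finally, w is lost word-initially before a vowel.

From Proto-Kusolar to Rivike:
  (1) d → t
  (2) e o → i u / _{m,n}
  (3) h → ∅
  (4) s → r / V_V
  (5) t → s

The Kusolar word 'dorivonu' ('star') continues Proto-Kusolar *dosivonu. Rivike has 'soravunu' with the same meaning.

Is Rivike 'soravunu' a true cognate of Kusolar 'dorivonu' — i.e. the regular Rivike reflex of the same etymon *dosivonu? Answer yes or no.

no

Derive the expected Rivike reflex of *dosivonu:
Rivike: *dosivonu
  dosivonu → tosivonu   [unconditioned shift]
  tosivonu → tosivunu   [pre-nasal raising]
  tosivunu (rule 3 does not apply)
  tosivunu → torivunu   [rhotacism]
  torivunu → sorivunu   [unconditioned shift]
  giving Rivike sorivunu.
The regular Rivike reflex would be 'sorivunu', but the attested form is 'soravunu'. The correspondence is irregular, so they are not cognates (the Rivike form has a different source).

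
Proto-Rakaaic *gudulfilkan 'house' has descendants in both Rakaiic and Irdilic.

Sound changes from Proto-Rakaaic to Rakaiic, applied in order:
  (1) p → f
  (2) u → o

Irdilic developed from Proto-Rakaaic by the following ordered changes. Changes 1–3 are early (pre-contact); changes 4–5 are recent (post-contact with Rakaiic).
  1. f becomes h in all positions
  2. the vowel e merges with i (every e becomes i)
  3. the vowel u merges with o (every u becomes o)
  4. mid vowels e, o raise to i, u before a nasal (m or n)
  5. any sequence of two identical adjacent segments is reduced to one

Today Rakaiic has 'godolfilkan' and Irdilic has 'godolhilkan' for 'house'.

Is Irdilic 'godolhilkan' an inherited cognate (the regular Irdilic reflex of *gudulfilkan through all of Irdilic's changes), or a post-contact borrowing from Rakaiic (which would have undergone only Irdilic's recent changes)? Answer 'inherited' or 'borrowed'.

inherited

If inherited, *gudulfilkan would pass through all of Irdilic's changes:
Irdilic: *gudulfilkan
  gudulfilkan → gudulhilkan   [unconditioned shift]
  gudulhilkan (rule 2 does not apply)
  gudulhilkan → godolhilkan   [vowel merger]
  godolhilkan (rule 4 does not apply)
  godolhilkan (rule 5 does not apply)
  giving Irdilic godolhilkan.
If borrowed from Rakaiic 'godolfilkan' after the early changes, it would undergo only the recent ones:
  rule 4 (pre-nasal raising): no change (godolfilkan)
  rule 5 (degemination): no change (godolfilkan)
  ⇒ as a loan: godolfilkan
Irdilic 'godolhilkan' matches the inherited outcome exactly, so it is an inherited cognate, not a loan.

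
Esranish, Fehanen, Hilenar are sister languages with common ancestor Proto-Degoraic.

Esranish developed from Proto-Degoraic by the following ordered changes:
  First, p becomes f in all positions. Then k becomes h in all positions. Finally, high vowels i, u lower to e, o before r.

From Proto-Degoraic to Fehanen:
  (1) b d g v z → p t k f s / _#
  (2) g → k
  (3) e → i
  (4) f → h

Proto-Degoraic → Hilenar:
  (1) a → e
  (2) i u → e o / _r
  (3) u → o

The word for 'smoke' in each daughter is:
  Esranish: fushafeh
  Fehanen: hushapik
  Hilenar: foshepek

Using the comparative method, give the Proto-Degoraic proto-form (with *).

Position 2: Esranish has u, Fehanen has u, Hilenar has o. Esranish preserves u here (none of its changes turn any other segment into u), so the proto-segment is *u.
Position 8: Esranish has h, Fehanen has k, Hilenar has k. Hilenar preserves k here (none of its changes turn any other segment into k), so the proto-segment is *k.
This points to *fushapek. Verify forward in each daughter:
Esranish: *fushapek
  fushapek → fushafek   [unconditioned shift]
  fushafek → fushafeh   [unconditioned shift]
  fushafeh (rule 3 does not apply)
  giving Esranish fushafeh.
Fehanen: *fushapek
  fushapek (rule 1 does not apply)
  fushapek (rule 2 does not apply)
  fushapek → fushapik   [vowel merger]
  fushapik → hushapik   [unconditioned shift]
  giving Fehanen hushapik.
Hilenar: *fushapek > fushepek > foshepek  (by vowel merger, vowel merger)
No other proto-form is consistent with every reflex, so the reconstruction is *fushapek.

*fushapek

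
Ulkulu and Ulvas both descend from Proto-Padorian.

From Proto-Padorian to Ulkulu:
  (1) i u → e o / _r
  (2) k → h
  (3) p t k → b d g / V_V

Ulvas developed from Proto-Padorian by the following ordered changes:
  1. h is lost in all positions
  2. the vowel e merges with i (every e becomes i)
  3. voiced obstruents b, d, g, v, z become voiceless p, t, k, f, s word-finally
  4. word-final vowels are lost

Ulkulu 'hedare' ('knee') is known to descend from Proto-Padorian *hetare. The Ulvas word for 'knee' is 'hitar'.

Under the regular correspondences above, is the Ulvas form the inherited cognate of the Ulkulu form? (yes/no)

Derive the expected Ulvas reflex of *hetare:
Ulvas: *hetare
  hetare → etare   [h-loss]
  etare → itari   [vowel merger]
  itari (rule 3 does not apply)
  itari → itar   [apocope]
  giving Ulvas itar.
The regular Ulvas reflex would be 'itar', but the attested form is 'hitar'. The correspondence is irregular, so they are not cognates (the Ulvas form has a different source).

no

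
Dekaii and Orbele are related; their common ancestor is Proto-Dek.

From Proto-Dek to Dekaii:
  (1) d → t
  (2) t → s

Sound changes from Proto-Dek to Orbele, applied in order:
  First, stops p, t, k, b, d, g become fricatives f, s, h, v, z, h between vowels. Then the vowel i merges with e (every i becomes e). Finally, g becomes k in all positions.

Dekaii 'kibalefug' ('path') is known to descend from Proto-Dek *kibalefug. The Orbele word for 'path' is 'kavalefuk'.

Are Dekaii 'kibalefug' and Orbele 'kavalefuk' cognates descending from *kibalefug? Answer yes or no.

Derive the expected Orbele reflex of *kibalefug:
Orbele: *kibalefug > kivalefug > kevalefug > kevalefuk  (by intervocalic lenition, vowel merger, unconditioned shift)
The regular Orbele reflex would be 'kevalefuk', but the attested form is 'kavalefuk'. The correspondence is irregular, so they are not cognates (the Orbele form has a different source).

no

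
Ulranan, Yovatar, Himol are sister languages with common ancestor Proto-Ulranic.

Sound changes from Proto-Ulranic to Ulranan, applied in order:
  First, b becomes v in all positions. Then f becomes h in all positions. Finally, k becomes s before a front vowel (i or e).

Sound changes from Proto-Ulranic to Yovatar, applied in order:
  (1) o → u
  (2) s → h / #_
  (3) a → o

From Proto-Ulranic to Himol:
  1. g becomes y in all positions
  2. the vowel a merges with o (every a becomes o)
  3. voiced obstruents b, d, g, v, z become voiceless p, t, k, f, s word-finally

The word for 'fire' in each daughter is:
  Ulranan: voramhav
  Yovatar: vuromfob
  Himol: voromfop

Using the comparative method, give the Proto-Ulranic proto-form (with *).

Position 4: Ulranan has a, Yovatar has o, Himol has o. Ulranan preserves a here (none of its changes turn any other segment into a), so the proto-segment is *a.
Position 7: Ulranan has a, Yovatar has o, Himol has o. Ulranan preserves a here (none of its changes turn any other segment into a), so the proto-segment is *a.
Position 2: Ulranan has o, Yovatar has u, Himol has o. Ulranan preserves o here (none of its changes turn any other segment into o), so the proto-segment is *o.
Continuing position by position gives *voramfab; check it forward:
Ulranan: *voramfab > voramfav > voramhav  (by unconditioned shift, unconditioned shift)
Yovatar: *voramfab > vuramfab > vuromfob  (by vowel merger, vowel merger)
Himol: *voramfab > voromfob > voromfop  (by vowel merger, final devoicing)
No other proto-form is consistent with every reflex, so the reconstruction is *voramfab.

*voramfab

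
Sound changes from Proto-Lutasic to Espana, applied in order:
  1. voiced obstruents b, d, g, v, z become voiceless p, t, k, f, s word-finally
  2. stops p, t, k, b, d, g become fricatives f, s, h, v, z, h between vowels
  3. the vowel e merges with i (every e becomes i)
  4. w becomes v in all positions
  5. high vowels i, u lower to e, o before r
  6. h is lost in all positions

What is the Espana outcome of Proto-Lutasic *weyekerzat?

viyierzat

Espana: *weyekerzat > weyeherzat > wiyihirzat > viyihirzat > viyiherzat > viyierzat  (by intervocalic lenition, vowel merger, unconditioned shift, pre-rhotic lowering, h-loss)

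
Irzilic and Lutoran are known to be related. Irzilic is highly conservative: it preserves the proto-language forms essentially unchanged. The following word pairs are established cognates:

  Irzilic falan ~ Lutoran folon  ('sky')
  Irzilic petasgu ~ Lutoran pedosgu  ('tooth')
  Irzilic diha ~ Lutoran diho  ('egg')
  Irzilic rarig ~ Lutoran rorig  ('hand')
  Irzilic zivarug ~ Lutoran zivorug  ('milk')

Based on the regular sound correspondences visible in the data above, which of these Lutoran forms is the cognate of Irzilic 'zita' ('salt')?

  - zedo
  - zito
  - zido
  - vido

zido

petasgu ~ pedosgu — Irzilic t corresponds to Lutoran d between vowels (before a back vowel).
diha ~ diho — Irzilic a corresponds to Lutoran o word-finally.
Applying these to Irzilic 'zita':
  zita → zida   (t→d between vowels (before a back vowel))
  zida → zido   (a→o word-finally)
So the Lutoran cognate is 'zido'.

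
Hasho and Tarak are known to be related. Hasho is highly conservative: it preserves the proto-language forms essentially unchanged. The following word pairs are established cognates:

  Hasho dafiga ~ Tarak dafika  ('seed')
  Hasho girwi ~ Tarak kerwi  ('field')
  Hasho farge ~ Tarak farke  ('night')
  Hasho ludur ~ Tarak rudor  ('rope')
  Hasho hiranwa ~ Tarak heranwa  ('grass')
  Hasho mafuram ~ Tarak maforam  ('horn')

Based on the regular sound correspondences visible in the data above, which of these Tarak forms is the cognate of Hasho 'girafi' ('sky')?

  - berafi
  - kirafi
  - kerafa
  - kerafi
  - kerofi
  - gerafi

kerafi

girwi ~ kerwi — Hasho g corresponds to Tarak k word-initially before a front vowel.
girwi ~ kerwi, hiranwa ~ heranwa — Hasho i corresponds to Tarak e after a consonant, before r.
Applying these to Hasho 'girafi':
  girafi → kirafi   (g→k word-initially before a front vowel)
  kirafi → kerafi   (i→e after a consonant, before r)
So the Tarak cognate is 'kerafi'.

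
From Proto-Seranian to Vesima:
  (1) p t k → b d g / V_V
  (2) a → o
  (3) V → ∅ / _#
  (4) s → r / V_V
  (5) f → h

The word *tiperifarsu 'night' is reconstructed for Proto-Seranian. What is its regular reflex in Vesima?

tiberihors

Vesima: *tiperifarsu
  tiperifarsu → tiberifarsu   [intervocalic voicing]
  tiberifarsu → tiberiforsu   [vowel merger]
  tiberiforsu → tiberifors   [apocope]
  tiberifors (rule 4 does not apply)
  tiberifors → tiberihors   [unconditioned shift]
  giving Vesima tiberihors.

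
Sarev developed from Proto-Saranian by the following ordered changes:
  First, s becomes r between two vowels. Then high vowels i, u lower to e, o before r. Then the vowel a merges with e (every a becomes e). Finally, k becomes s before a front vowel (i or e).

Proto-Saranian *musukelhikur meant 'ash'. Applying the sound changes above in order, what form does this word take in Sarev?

Sarev: start from *musukelhikur.
  rule 1 (rhotacism): musukelhikur → murukelhikur
  rule 2 (pre-rhotic lowering): murukelhikur → morukelhikor
  rule 3: no change — morukelhikor
  rule 4 (palatalisation): morukelhikor → moruselhikor
  ⇒ Sarev moruselhikor

moruselhikor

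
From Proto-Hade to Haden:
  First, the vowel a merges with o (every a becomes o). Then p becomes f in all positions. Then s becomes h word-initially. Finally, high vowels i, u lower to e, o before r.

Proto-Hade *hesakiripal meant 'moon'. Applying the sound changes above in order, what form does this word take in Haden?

hesokerifol

Haden: *hesakiripal > hesokiripol > hesokirifol > hesokerifol  (by vowel merger, unconditioned shift, pre-rhotic lowering)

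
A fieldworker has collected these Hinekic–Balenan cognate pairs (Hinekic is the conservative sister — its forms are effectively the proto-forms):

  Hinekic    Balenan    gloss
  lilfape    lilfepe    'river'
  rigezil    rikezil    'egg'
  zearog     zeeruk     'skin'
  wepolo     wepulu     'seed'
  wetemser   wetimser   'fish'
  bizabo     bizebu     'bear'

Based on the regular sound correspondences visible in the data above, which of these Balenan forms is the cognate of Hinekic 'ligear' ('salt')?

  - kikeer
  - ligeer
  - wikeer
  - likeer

likeer

rigezil ~ rikezil — Hinekic g corresponds to Balenan k between vowels (before a front vowel).
zearog ~ zeeruk — Hinekic a corresponds to Balenan e after a vowel, before r.
Applying these to Hinekic 'ligear':
  ligear → likear   (g→k between vowels (before a front vowel))
  likear → likeer   (a→e after a vowel, before r)
So the Balenan cognate is 'likeer'.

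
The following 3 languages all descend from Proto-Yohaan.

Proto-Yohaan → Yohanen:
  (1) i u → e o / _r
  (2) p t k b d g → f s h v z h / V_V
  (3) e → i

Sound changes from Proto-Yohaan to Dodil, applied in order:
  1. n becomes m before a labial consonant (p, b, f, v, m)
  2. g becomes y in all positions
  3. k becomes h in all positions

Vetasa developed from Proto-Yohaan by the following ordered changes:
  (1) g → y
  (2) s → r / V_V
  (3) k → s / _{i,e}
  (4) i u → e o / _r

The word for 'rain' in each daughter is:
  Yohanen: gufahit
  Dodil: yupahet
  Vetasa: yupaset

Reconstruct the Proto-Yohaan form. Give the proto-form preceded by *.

Position 3: Yohanen has f, Dodil has p, Vetasa has p. Dodil preserves p here (none of its changes turn any other segment into p), so the proto-segment is *p.
Position 1: Yohanen has g, Dodil has y, Vetasa has y. Yohanen preserves g here (none of its changes turn any other segment into g), so the proto-segment is *g.
This points to *gupaket. Verify forward in each daughter:
Yohanen: start from *gupaket.
  rule 1: no change — gupaket
  rule 2 (intervocalic lenition): gupaket → gufahet
  rule 3 (vowel merger): gufahet → gufahit
  ⇒ Yohanen gufahit
Dodil: *gupaket > yupaket > yupahet  (by unconditioned shift, unconditioned shift)
Vetasa: start from *gupaket.
  rule 1 (unconditioned shift): gupaket → yupaket
  rule 2: no change — yupaket
  rule 3 (palatalisation): yupaket → yupaset
  rule 4: no change — yupaset
  ⇒ Vetasa yupaset
*gupaket is the unique common source.

*gupaket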